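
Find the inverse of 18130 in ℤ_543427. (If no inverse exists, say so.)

435431

gcd(543427, 18130) by repeated division:
543427 = 29·18130 + 17657
18130 = 1·17657 + 473
17657 = 37·473 + 156
473 = 3·156 + 5
156 = 31·5 + 1
5 = 5·1 + 0
Since gcd(18130, 543427) = 1, back-substitute to write 1 as a combination:
1 = 156 − 31·5
1 = −31·473 + 94·156
1 = 94·17657 − 3509·473
1 = −3509·18130 + 3603·17657
1 = 3603·543427 − 107996·18130
Hence 18130⁻¹ ≡ -107996 ≡ 435431 (mod 543427).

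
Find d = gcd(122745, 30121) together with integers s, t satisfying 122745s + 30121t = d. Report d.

7

Apply Euclid's algorithm to 122745 and 30121:
122745 = 4×30121 + 2261
30121 = 13×2261 + 728
2261 = 3×728 + 77
728 = 9×77 + 35
77 = 2×35 + 7
35 = 5×7 + 0
gcd(122745, 30121) = 7.
Back-substituting:
7 = 77 − 2·35
7 = −2·728 + 19·77
7 = 19·2261 − 59·728
7 = −59·30121 + 786·2261
7 = 786·122745 − 3203·30121
So 7 = (786)·122745 + (-3203)·30121.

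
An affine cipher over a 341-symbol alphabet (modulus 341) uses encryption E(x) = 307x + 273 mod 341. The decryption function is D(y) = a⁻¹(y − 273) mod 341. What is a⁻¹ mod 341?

10

Apply the Euclidean algorithm to 341 and 307:
341 = 1·307 + 34
307 = 9·34 + 1
34 = 34·1 + 0
gcd = 1, so the inverse exists. Back-substitute:
1 = 307 − 9·34
1 = −9·341 + 10·307
So 307·10 ≡ 1 (mod 341).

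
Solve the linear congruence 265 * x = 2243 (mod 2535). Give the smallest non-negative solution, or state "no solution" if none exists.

no solution

gcd(265, 2535):
2535 = 9*265 + 150
265 = 1*150 + 115
150 = 1*115 + 35
115 = 3*35 + 10
35 = 3*10 + 5
10 = 2*5 + 0
gcd = 5, but 5 ∤ 2243, so the congruence has no solution.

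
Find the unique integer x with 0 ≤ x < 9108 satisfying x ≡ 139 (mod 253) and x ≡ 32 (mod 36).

392

Write x = 139 + 253·k. Then 253·k ≡ 32 − 139 ≡ 1 (mod 36).
Need 253⁻¹ mod 36. Extended Euclid on (36, 1):
36 = 36×1 + 0
253⁻¹ ≡ 1 (mod 36), so k ≡ 1·1 ≡ 1 (mod 36).
x = 139 + 253·1 = 392.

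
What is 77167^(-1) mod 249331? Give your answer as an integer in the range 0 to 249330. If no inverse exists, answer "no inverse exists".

189802

Run Euclid on (249331, 77167):
249331 = 3·77167 + 17830
77167 = 4·17830 + 5847
17830 = 3·5847 + 289
5847 = 20·289 + 67
289 = 4·67 + 21
67 = 3·21 + 4
21 = 5·4 + 1
4 = 4·1 + 0
Since gcd(77167, 249331) = 1, back-substitute to write 1 as a combination:
1 = 21 − 5·4
1 = −5·67 + 16·21
1 = 16·289 − 69·67
1 = −69·5847 + 1396·289
1 = 1396·17830 − 4257·5847
1 = −4257·77167 + 18424·17830
1 = 18424·249331 − 59529·77167
Thus 77167·(-59529) ≡ 1 (mod 249331); reducing, -59529 mod 249331 = 189802.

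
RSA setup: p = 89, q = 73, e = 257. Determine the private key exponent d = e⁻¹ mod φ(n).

641

φ(n) = (p−1)(q−1) = 88·72 = 6336.
Need d with 257·d ≡ 1 (mod 6336). Apply the extended Euclidean algorithm:
6336 = 24·257 + 168
257 = 1·168 + 89
168 = 1·89 + 79
89 = 1·79 + 10
79 = 7·10 + 9
10 = 1·9 + 1
9 = 9·1 + 0
Back-substitute:
1 = 10 − 9
1 = −79 + 8·10
1 = 8·89 − 9·79
1 = −9·168 + 17·89
1 = 17·257 − 26·168
1 = −26·6336 + 641·257
So 257·641 ≡ 1 (mod 6336), hence d = 641.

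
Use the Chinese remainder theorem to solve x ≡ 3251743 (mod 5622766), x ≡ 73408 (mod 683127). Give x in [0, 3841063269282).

Write x = 3251743 + 5622766·k. Then 5622766·k ≡ 73408 − 3251743 ≡ 237300 (mod 683127).
Need 5622766⁻¹ mod 683127. Extended Euclid on (683127, 157750):
683127 = 4×157750 + 52127
157750 = 3×52127 + 1369
52127 = 38×1369 + 105
1369 = 13×105 + 4
105 = 26×4 + 1
4 = 4×1 + 0
Back-substitute:
1 = 105 − 26·4
1 = −26·1369 + 339·105
1 = 339·52127 − 12908·1369
1 = −12908·157750 + 39063·52127
1 = 39063·683127 − 169160·157750
5622766⁻¹ ≡ 513967 (mod 683127), so k ≡ 513967·237300 ≡ 240774 (mod 683127).
x = 3251743 + 5622766·240774 = 1353819112627.

1353819112627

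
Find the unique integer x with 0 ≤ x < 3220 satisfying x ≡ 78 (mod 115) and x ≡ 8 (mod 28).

Write x = 78 + 115·k. Then 115·k ≡ 8 − 78 ≡ 14 (mod 28).
Need 115⁻¹ mod 28. Extended Euclid on (28, 3):
28 = 9*3 + 1
3 = 3*1 + 0
Back-substitute:
1 = 28 − 9·3
115⁻¹ ≡ 19 (mod 28), so k ≡ 19·14 ≡ 14 (mod 28).
x = 78 + 115·14 = 1688.

1688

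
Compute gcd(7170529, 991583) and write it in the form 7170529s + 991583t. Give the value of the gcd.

Apply Euclid's algorithm to 7170529 and 991583:
7170529 = 7×991583 + 229448
991583 = 4×229448 + 73791
229448 = 3×73791 + 8075
73791 = 9×8075 + 1116
8075 = 7×1116 + 263
1116 = 4×263 + 64
263 = 4×64 + 7
64 = 9×7 + 1
7 = 7×1 + 0
gcd(7170529, 991583) = 1.
Express as a combination:
1 = 64 − 9·7
1 = −9·263 + 37·64
1 = 37·1116 − 157·263
1 = −157·8075 + 1136·1116
1 = 1136·73791 − 10381·8075
1 = −10381·229448 + 32279·73791
1 = 32279·991583 − 139497·229448
1 = −139497·7170529 + 1008758·991583
So 1 = (-139497)·7170529 + (1008758)·991583.

1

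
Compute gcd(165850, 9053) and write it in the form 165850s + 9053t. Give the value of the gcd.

Apply Euclid's algorithm to 165850 and 9053:
165850 = 18*9053 + 2896
9053 = 3*2896 + 365
2896 = 7*365 + 341
365 = 1*341 + 24
341 = 14*24 + 5
24 = 4*5 + 4
5 = 1*4 + 1
4 = 4*1 + 0
gcd(165850, 9053) = 1.
Working backward:
1 = 5 − 4
1 = −24 + 5·5
1 = 5·341 − 71·24
1 = −71·365 + 76·341
1 = 76·2896 − 603·365
1 = −603·9053 + 1885·2896
1 = 1885·165850 − 34533·9053
So 1 = (1885)·165850 + (-34533)·9053.

1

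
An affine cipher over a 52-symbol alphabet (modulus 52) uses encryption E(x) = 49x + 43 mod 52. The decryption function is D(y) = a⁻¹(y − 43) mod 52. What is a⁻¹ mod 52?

17

Apply the Euclidean algorithm to 52 and 49:
52 = 1·49 + 3
49 = 16·3 + 1
3 = 3·1 + 0
The gcd is 1. Working backward:
1 = 49 − 16·3
1 = −16·52 + 17·49
So 49·17 ≡ 1 (mod 52).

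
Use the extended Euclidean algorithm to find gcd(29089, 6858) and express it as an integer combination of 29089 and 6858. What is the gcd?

Apply Euclid's algorithm to 29089 and 6858:
29089 = 4×6858 + 1657
6858 = 4×1657 + 230
1657 = 7×230 + 47
230 = 4×47 + 42
47 = 1×42 + 5
42 = 8×5 + 2
5 = 2×2 + 1
2 = 2×1 + 0
gcd(29089, 6858) = 1.
Working backward:
1 = 5 − 2·2
1 = −2·42 + 17·5
1 = 17·47 − 19·42
1 = −19·230 + 93·47
1 = 93·1657 − 670·230
1 = −670·6858 + 2773·1657
1 = 2773·29089 − 11762·6858
So 1 = (2773)·29089 + (-11762)·6858.

1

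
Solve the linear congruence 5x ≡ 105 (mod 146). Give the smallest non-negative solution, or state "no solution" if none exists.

First find gcd(5, 146):
146 = 29·5 + 1
5 = 5·1 + 0
gcd = 1, so a unique solution mod 146 exists.
Back-substitute for the Bézout coefficients:
1 = 146 − 29·5
So 5·(-29) ≡ 1 (mod 146), giving 5⁻¹ ≡ 117.
x ≡ 5⁻¹·105 ≡ 117·105 ≡ 21 (mod 146).

21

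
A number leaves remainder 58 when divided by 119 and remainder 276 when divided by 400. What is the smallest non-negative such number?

Write x = 58 + 119·k. Then 119·k ≡ 276 − 58 ≡ 218 (mod 400).
Need 119⁻¹ mod 400. Extended Euclid on (400, 119):
400 = 3*119 + 43
119 = 2*43 + 33
43 = 1*33 + 10
33 = 3*10 + 3
10 = 3*3 + 1
3 = 3*1 + 0
Back-substitute:
1 = 10 − 3·3
1 = −3·33 + 10·10
1 = 10·43 − 13·33
1 = −13·119 + 36·43
1 = 36·400 − 121·119
119⁻¹ ≡ 279 (mod 400), so k ≡ 279·218 ≡ 22 (mod 400).
x = 58 + 119·22 = 2676.

2676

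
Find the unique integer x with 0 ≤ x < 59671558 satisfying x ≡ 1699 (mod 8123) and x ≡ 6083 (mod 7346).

Write x = 1699 + 8123·k. Then 8123·k ≡ 6083 − 1699 ≡ 4384 (mod 7346).
Need 8123⁻¹ mod 7346. Extended Euclid on (7346, 777):
7346 = 9·777 + 353
777 = 2·353 + 71
353 = 4·71 + 69
71 = 1·69 + 2
69 = 34·2 + 1
2 = 2·1 + 0
Back-substitute:
1 = 69 − 34·2
1 = −34·71 + 35·69
1 = 35·353 − 174·71
1 = −174·777 + 383·353
1 = 383·7346 − 3621·777
8123⁻¹ ≡ 3725 (mod 7346), so k ≡ 3725·4384 ≡ 242 (mod 7346).
x = 1699 + 8123·242 = 1967465.

1967465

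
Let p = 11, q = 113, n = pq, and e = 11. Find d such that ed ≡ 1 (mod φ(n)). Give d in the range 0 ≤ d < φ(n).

φ(n) = (p−1)(q−1) = 10·112 = 1120.
Need d with 11·d ≡ 1 (mod 1120). Apply the extended Euclidean algorithm:
1120 = 101*11 + 9
11 = 1*9 + 2
9 = 4*2 + 1
2 = 2*1 + 0
Back-substitute:
1 = 9 − 4·2
1 = −4·11 + 5·9
1 = 5·1120 − 509·11
So 11·(-509) ≡ 1 (mod 1120), hence d ≡ -509 ≡ 611 (mod 1120).

611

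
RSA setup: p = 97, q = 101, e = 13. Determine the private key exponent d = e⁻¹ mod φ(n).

φ(n) = (p−1)(q−1) = 96·100 = 9600.
Need d with 13·d ≡ 1 (mod 9600). Apply the extended Euclidean algorithm:
9600 = 738*13 + 6
13 = 2*6 + 1
6 = 6*1 + 0
Back-substitute:
1 = 13 − 2·6
1 = −2·9600 + 1477·13
So 13·1477 ≡ 1 (mod 9600), hence d = 1477.

1477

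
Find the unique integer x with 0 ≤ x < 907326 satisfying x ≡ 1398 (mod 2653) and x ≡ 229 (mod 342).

Write x = 1398 + 2653·k. Then 2653·k ≡ 229 − 1398 ≡ 199 (mod 342).
Need 2653⁻¹ mod 342. Extended Euclid on (342, 259):
342 = 1·259 + 83
259 = 3·83 + 10
83 = 8·10 + 3
10 = 3·3 + 1
3 = 3·1 + 0
Back-substitute:
1 = 10 − 3·3
1 = −3·83 + 25·10
1 = 25·259 − 78·83
1 = −78·342 + 103·259
2653⁻¹ ≡ 103 (mod 342), so k ≡ 103·199 ≡ 319 (mod 342).
x = 1398 + 2653·319 = 847705.

847705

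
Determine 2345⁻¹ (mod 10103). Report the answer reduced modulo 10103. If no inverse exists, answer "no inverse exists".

Apply the Euclidean algorithm to 10103 and 2345:
10103 = 4*2345 + 723
2345 = 3*723 + 176
723 = 4*176 + 19
176 = 9*19 + 5
19 = 3*5 + 4
5 = 1*4 + 1
4 = 4*1 + 0
gcd = 1, so the inverse exists. Back-substitute:
1 = 5 − 4
1 = −19 + 4·5
1 = 4·176 − 37·19
1 = −37·723 + 152·176
1 = 152·2345 − 493·723
1 = −493·10103 + 2124·2345
So 2345·2124 ≡ 1 (mod 10103).

2124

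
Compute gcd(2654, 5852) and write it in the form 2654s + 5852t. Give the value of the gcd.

Apply Euclid's algorithm to 5852 and 2654:
5852 = 2·2654 + 544
2654 = 4·544 + 478
544 = 1·478 + 66
478 = 7·66 + 16
66 = 4·16 + 2
16 = 8·2 + 0
gcd(2654, 5852) = 2.
Back-substituting:
2 = 66 − 4·16
2 = −4·478 + 29·66
2 = 29·544 − 33·478
2 = −33·2654 + 161·544
2 = 161·5852 − 355·2654
So 2 = (161)·5852 + (-355)·2654.

2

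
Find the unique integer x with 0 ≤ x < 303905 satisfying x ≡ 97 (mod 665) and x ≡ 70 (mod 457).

238167

Write x = 97 + 665·k. Then 665·k ≡ 70 − 97 ≡ 430 (mod 457).
Need 665⁻¹ mod 457. Extended Euclid on (457, 208):
457 = 2×208 + 41
208 = 5×41 + 3
41 = 13×3 + 2
3 = 1×2 + 1
2 = 2×1 + 0
Back-substitute:
1 = 3 − 2
1 = −41 + 14·3
1 = 14·208 − 71·41
1 = −71·457 + 156·208
665⁻¹ ≡ 156 (mod 457), so k ≡ 156·430 ≡ 358 (mod 457).
x = 97 + 665·358 = 238167.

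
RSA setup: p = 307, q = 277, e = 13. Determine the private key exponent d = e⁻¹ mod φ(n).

51973

φ(n) = (p−1)(q−1) = 306·276 = 84456.
Need d with 13·d ≡ 1 (mod 84456). Apply the extended Euclidean algorithm:
84456 = 6496×13 + 8
13 = 1×8 + 5
8 = 1×5 + 3
5 = 1×3 + 2
3 = 1×2 + 1
2 = 2×1 + 0
Back-substitute:
1 = 3 − 2
1 = −5 + 2·3
1 = 2·8 − 3·5
1 = −3·13 + 5·8
1 = 5·84456 − 32483·13
So 13·(-32483) ≡ 1 (mod 84456), hence d ≡ -32483 ≡ 51973 (mod 84456).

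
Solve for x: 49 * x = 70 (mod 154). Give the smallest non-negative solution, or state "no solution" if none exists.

First find gcd(49, 154):
154 = 3*49 + 7
49 = 7*7 + 0
gcd = 7 and 7 | 70, so solutions exist. Divide through by 7: 7x ≡ 10 (mod 22).
Now find 7⁻¹ mod 22:
22 = 3·7 + 1
7 = 7·1 + 0
Back-substitute:
1 = 22 − 3·7
So 7·(-3) ≡ 1 (mod 22), i.e. 7⁻¹ ≡ 19.
Then x ≡ 19·10 ≡ 14 (mod 22); the smallest non-negative solution is x = 14.

14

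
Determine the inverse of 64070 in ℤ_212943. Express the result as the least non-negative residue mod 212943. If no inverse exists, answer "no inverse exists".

77051

Extended Euclidean algorithm:
212943 = 3·64070 + 20733
64070 = 3·20733 + 1871
20733 = 11·1871 + 152
1871 = 12·152 + 47
152 = 3·47 + 11
47 = 4·11 + 3
11 = 3·3 + 2
3 = 1·2 + 1
2 = 2·1 + 0
The gcd is 1. Working backward:
1 = 3 − 2
1 = −11 + 4·3
1 = 4·47 − 17·11
1 = −17·152 + 55·47
1 = 55·1871 − 677·152
1 = −677·20733 + 7502·1871
1 = 7502·64070 − 23183·20733
1 = −23183·212943 + 77051·64070
So 64070·77051 ≡ 1 (mod 212943).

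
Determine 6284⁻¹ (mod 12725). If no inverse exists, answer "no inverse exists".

Apply the Euclidean algorithm to 12725 and 6284:
12725 = 2×6284 + 157
6284 = 40×157 + 4
157 = 39×4 + 1
4 = 4×1 + 0
The gcd is 1. Working backward:
1 = 157 − 39·4
1 = −39·6284 + 1561·157
1 = 1561·12725 − 3161·6284
Thus 6284·(-3161) ≡ 1 (mod 12725); reducing, -3161 mod 12725 = 9564.

9564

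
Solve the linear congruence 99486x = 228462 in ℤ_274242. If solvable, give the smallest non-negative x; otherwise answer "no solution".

18182

First find gcd(99486, 274242):
274242 = 2×99486 + 75270
99486 = 1×75270 + 24216
75270 = 3×24216 + 2622
24216 = 9×2622 + 618
2622 = 4×618 + 150
618 = 4×150 + 18
150 = 8×18 + 6
18 = 3×6 + 0
gcd = 6 and 6 | 228462, so solutions exist. Divide through by 6: 16581x ≡ 38077 (mod 45707).
Now find 16581⁻¹ mod 45707:
45707 = 2*16581 + 12545
16581 = 1*12545 + 4036
12545 = 3*4036 + 437
4036 = 9*437 + 103
437 = 4*103 + 25
103 = 4*25 + 3
25 = 8*3 + 1
3 = 3*1 + 0
Back-substitute:
1 = 25 − 8·3
1 = −8·103 + 33·25
1 = 33·437 − 140·103
1 = −140·4036 + 1293·437
1 = 1293·12545 − 4019·4036
1 = −4019·16581 + 5312·12545
1 = 5312·45707 − 14643·16581
So 16581·(-14643) ≡ 1 (mod 45707), i.e. 16581⁻¹ ≡ 31064.
Then x ≡ 31064·38077 ≡ 18182 (mod 45707); the smallest non-negative solution is x = 18182.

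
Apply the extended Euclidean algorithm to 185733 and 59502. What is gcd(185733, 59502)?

3

Repeated division:
185733 = 3·59502 + 7227
59502 = 8·7227 + 1686
7227 = 4·1686 + 483
1686 = 3·483 + 237
483 = 2·237 + 9
237 = 26·9 + 3
9 = 3·3 + 0
gcd(185733, 59502) = 3.
Working backward:
3 = 237 − 26·9
3 = −26·483 + 53·237
3 = 53·1686 − 185·483
3 = −185·7227 + 793·1686
3 = 793·59502 − 6529·7227
3 = −6529·185733 + 20380·59502
So 3 = (-6529)·185733 + (20380)·59502.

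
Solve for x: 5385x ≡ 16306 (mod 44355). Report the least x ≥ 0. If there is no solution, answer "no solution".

no solution

gcd(5385, 44355):
44355 = 8·5385 + 1275
5385 = 4·1275 + 285
1275 = 4·285 + 135
285 = 2·135 + 15
135 = 9·15 + 0
gcd = 15, but 15 ∤ 16306, so the congruence has no solution.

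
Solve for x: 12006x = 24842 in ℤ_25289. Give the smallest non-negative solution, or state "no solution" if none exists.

575

First find gcd(12006, 25289):
25289 = 2*12006 + 1277
12006 = 9*1277 + 513
1277 = 2*513 + 251
513 = 2*251 + 11
251 = 22*11 + 9
11 = 1*9 + 2
9 = 4*2 + 1
2 = 2*1 + 0
gcd = 1, so a unique solution mod 25289 exists.
Back-substitute for the Bézout coefficients:
1 = 9 − 4·2
1 = −4·11 + 5·9
1 = 5·251 − 114·11
1 = −114·513 + 233·251
1 = 233·1277 − 580·513
1 = −580·12006 + 5453·1277
1 = 5453·25289 − 11486·12006
So 12006·(-11486) ≡ 1 (mod 25289), giving 12006⁻¹ ≡ 13803.
x ≡ 12006⁻¹·24842 ≡ 13803·24842 ≡ 575 (mod 25289).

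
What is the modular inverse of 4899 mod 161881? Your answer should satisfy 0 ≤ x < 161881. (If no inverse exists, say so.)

70350

Apply the Euclidean algorithm to 161881 and 4899:
161881 = 33×4899 + 214
4899 = 22×214 + 191
214 = 1×191 + 23
191 = 8×23 + 7
23 = 3×7 + 2
7 = 3×2 + 1
2 = 2×1 + 0
Since gcd(4899, 161881) = 1, back-substitute to write 1 as a combination:
1 = 7 − 3·2
1 = −3·23 + 10·7
1 = 10·191 − 83·23
1 = −83·214 + 93·191
1 = 93·4899 − 2129·214
1 = −2129·161881 + 70350·4899
So 4899·70350 ≡ 1 (mod 161881).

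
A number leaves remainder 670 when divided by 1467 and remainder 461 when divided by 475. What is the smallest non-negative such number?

474511

Write x = 670 + 1467·k. Then 1467·k ≡ 461 − 670 ≡ 266 (mod 475).
Need 1467⁻¹ mod 475. Extended Euclid on (475, 42):
475 = 11×42 + 13
42 = 3×13 + 3
13 = 4×3 + 1
3 = 3×1 + 0
Back-substitute:
1 = 13 − 4·3
1 = −4·42 + 13·13
1 = 13·475 − 147·42
1467⁻¹ ≡ 328 (mod 475), so k ≡ 328·266 ≡ 323 (mod 475).
x = 670 + 1467·323 = 474511.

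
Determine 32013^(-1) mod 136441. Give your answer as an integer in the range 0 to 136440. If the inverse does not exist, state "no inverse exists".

104254

gcd(136441, 32013) by repeated division:
136441 = 4×32013 + 8389
32013 = 3×8389 + 6846
8389 = 1×6846 + 1543
6846 = 4×1543 + 674
1543 = 2×674 + 195
674 = 3×195 + 89
195 = 2×89 + 17
89 = 5×17 + 4
17 = 4×4 + 1
4 = 4×1 + 0
gcd = 1, so the inverse exists. Back-substitute:
1 = 17 − 4·4
1 = −4·89 + 21·17
1 = 21·195 − 46·89
1 = −46·674 + 159·195
1 = 159·1543 − 364·674
1 = −364·6846 + 1615·1543
1 = 1615·8389 − 1979·6846
1 = −1979·32013 + 7552·8389
1 = 7552·136441 − 32187·32013
Hence 32013⁻¹ ≡ -32187 ≡ 104254 (mod 136441).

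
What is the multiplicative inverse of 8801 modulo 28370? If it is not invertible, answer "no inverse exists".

22471

Run Euclid on (28370, 8801):
28370 = 3·8801 + 1967
8801 = 4·1967 + 933
1967 = 2·933 + 101
933 = 9·101 + 24
101 = 4·24 + 5
24 = 4·5 + 4
5 = 1·4 + 1
4 = 4·1 + 0
gcd = 1, so the inverse exists. Back-substitute:
1 = 5 − 4
1 = −24 + 5·5
1 = 5·101 − 21·24
1 = −21·933 + 194·101
1 = 194·1967 − 409·933
1 = −409·8801 + 1830·1967
1 = 1830·28370 − 5899·8801
So 8801·(-5899) ≡ 1 (mod 28370), and -5899 ≡ 22471 (mod 28370).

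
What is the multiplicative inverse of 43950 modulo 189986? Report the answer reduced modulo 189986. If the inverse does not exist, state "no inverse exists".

Euclidean algorithm on 189986, 43950:
189986 = 4·43950 + 14186
43950 = 3·14186 + 1392
14186 = 10·1392 + 266
1392 = 5·266 + 62
266 = 4·62 + 18
62 = 3·18 + 8
18 = 2·8 + 2
8 = 4·2 + 0
Since gcd = 2 > 1, 43950 is not a unit mod 189986.

no inverse exists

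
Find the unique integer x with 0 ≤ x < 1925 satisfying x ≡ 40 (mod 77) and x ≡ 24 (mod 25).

Write x = 40 + 77·k. Then 77·k ≡ 24 − 40 ≡ 9 (mod 25).
Need 77⁻¹ mod 25. Extended Euclid on (25, 2):
25 = 12·2 + 1
2 = 2·1 + 0
Back-substitute:
1 = 25 − 12·2
77⁻¹ ≡ 13 (mod 25), so k ≡ 13·9 ≡ 17 (mod 25).
x = 40 + 77·17 = 1349.

1349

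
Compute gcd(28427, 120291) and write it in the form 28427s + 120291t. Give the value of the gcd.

Euclidean algorithm:
120291 = 4×28427 + 6583
28427 = 4×6583 + 2095
6583 = 3×2095 + 298
2095 = 7×298 + 9
298 = 33×9 + 1
9 = 9×1 + 0
gcd(28427, 120291) = 1.
Back-substituting:
1 = 298 − 33·9
1 = −33·2095 + 232·298
1 = 232·6583 − 729·2095
1 = −729·28427 + 3148·6583
1 = 3148·120291 − 13321·28427
So 1 = (3148)·120291 + (-13321)·28427.

1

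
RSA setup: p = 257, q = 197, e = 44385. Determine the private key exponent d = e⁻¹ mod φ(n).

φ(n) = (p−1)(q−1) = 256·196 = 50176.
Need d with 44385·d ≡ 1 (mod 50176). Apply the extended Euclidean algorithm:
50176 = 1*44385 + 5791
44385 = 7*5791 + 3848
5791 = 1*3848 + 1943
3848 = 1*1943 + 1905
1943 = 1*1905 + 38
1905 = 50*38 + 5
38 = 7*5 + 3
5 = 1*3 + 2
3 = 1*2 + 1
2 = 2*1 + 0
Back-substitute:
1 = 3 − 2
1 = −5 + 2·3
1 = 2·38 − 15·5
1 = −15·1905 + 752·38
1 = 752·1943 − 767·1905
1 = −767·3848 + 1519·1943
1 = 1519·5791 − 2286·3848
1 = −2286·44385 + 17521·5791
1 = 17521·50176 − 19807·44385
So 44385·(-19807) ≡ 1 (mod 50176), hence d ≡ -19807 ≡ 30369 (mod 50176).

30369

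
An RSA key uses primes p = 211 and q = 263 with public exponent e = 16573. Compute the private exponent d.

13057

φ(n) = (p−1)(q−1) = 210·262 = 55020.
Need d with 16573·d ≡ 1 (mod 55020). Apply the extended Euclidean algorithm:
55020 = 3*16573 + 5301
16573 = 3*5301 + 670
5301 = 7*670 + 611
670 = 1*611 + 59
611 = 10*59 + 21
59 = 2*21 + 17
21 = 1*17 + 4
17 = 4*4 + 1
4 = 4*1 + 0
Back-substitute:
1 = 17 − 4·4
1 = −4·21 + 5·17
1 = 5·59 − 14·21
1 = −14·611 + 145·59
1 = 145·670 − 159·611
1 = −159·5301 + 1258·670
1 = 1258·16573 − 3933·5301
1 = −3933·55020 + 13057·16573
So 16573·13057 ≡ 1 (mod 55020), hence d = 13057.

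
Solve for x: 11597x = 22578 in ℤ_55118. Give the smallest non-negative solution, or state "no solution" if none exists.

520

First find gcd(11597, 55118):
55118 = 4×11597 + 8730
11597 = 1×8730 + 2867
8730 = 3×2867 + 129
2867 = 22×129 + 29
129 = 4×29 + 13
29 = 2×13 + 3
13 = 4×3 + 1
3 = 3×1 + 0
gcd = 1, so a unique solution mod 55118 exists.
Back-substitute for the Bézout coefficients:
1 = 13 − 4·3
1 = −4·29 + 9·13
1 = 9·129 − 40·29
1 = −40·2867 + 889·129
1 = 889·8730 − 2707·2867
1 = −2707·11597 + 3596·8730
1 = 3596·55118 − 17091·11597
So 11597·(-17091) ≡ 1 (mod 55118), giving 11597⁻¹ ≡ 38027.
x ≡ 11597⁻¹·22578 ≡ 38027·22578 ≡ 520 (mod 55118).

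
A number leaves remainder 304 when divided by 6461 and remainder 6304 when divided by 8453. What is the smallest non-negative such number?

Write x = 304 + 6461·k. Then 6461·k ≡ 6304 − 304 ≡ 6000 (mod 8453).
Need 6461⁻¹ mod 8453. Extended Euclid on (8453, 6461):
8453 = 1·6461 + 1992
6461 = 3·1992 + 485
1992 = 4·485 + 52
485 = 9·52 + 17
52 = 3·17 + 1
17 = 17·1 + 0
Back-substitute:
1 = 52 − 3·17
1 = −3·485 + 28·52
1 = 28·1992 − 115·485
1 = −115·6461 + 373·1992
1 = 373·8453 − 488·6461
6461⁻¹ ≡ 7965 (mod 8453), so k ≡ 7965·6000 ≡ 5191 (mod 8453).
x = 304 + 6461·5191 = 33539355.

33539355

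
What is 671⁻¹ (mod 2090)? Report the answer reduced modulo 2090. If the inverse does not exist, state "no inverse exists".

Euclidean algorithm on 2090, 671:
2090 = 3·671 + 77
671 = 8·77 + 55
77 = 1·55 + 22
55 = 2·22 + 11
22 = 2·11 + 0
Since gcd = 11 > 1, 671 is not a unit mod 2090.

no inverse exists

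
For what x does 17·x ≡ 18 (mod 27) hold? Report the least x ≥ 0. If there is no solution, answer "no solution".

First find gcd(17, 27):
27 = 1·17 + 10
17 = 1·10 + 7
10 = 1·7 + 3
7 = 2·3 + 1
3 = 3·1 + 0
gcd = 1, so a unique solution mod 27 exists.
Back-substitute for the Bézout coefficients:
1 = 7 − 2·3
1 = −2·10 + 3·7
1 = 3·17 − 5·10
1 = −5·27 + 8·17
So 17·(8) ≡ 1 (mod 27), giving 17⁻¹ ≡ 8.
x ≡ 17⁻¹·18 ≡ 8·18 ≡ 9 (mod 27).

9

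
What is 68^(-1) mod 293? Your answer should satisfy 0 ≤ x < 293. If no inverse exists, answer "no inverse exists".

Extended Euclidean algorithm:
293 = 4×68 + 21
68 = 3×21 + 5
21 = 4×5 + 1
5 = 5×1 + 0
Since gcd(68, 293) = 1, back-substitute to write 1 as a combination:
1 = 21 − 4·5
1 = −4·68 + 13·21
1 = 13·293 − 56·68
Hence 68⁻¹ ≡ -56 ≡ 237 (mod 293).

237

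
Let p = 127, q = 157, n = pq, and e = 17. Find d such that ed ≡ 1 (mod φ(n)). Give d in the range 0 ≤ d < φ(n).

φ(n) = (p−1)(q−1) = 126·156 = 19656.
Need d with 17·d ≡ 1 (mod 19656). Apply the extended Euclidean algorithm:
19656 = 1156*17 + 4
17 = 4*4 + 1
4 = 4*1 + 0
Back-substitute:
1 = 17 − 4·4
1 = −4·19656 + 4625·17
So 17·4625 ≡ 1 (mod 19656), hence d = 4625.

4625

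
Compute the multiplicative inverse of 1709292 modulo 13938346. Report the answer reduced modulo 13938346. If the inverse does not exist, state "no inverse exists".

Compute gcd(1709292, 13938346):
13938346 = 8×1709292 + 264010
1709292 = 6×264010 + 125232
264010 = 2×125232 + 13546
125232 = 9×13546 + 3318
13546 = 4×3318 + 274
3318 = 12×274 + 30
274 = 9×30 + 4
30 = 7×4 + 2
4 = 2×2 + 0
gcd(1709292, 13938346) = 2 ≠ 1, so 1709292 has no multiplicative inverse modulo 13938346.

no inverse exists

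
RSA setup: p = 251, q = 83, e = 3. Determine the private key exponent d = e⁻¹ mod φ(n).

φ(n) = (p−1)(q−1) = 250·82 = 20500.
Need d with 3·d ≡ 1 (mod 20500). Apply the extended Euclidean algorithm:
20500 = 6833×3 + 1
3 = 3×1 + 0
Back-substitute:
1 = 20500 − 6833·3
So 3·(-6833) ≡ 1 (mod 20500), hence d ≡ -6833 ≡ 13667 (mod 20500).

13667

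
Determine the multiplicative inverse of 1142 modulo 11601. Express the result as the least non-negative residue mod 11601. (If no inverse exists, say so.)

8909

Apply the Euclidean algorithm to 11601 and 1142:
11601 = 10·1142 + 181
1142 = 6·181 + 56
181 = 3·56 + 13
56 = 4·13 + 4
13 = 3·4 + 1
4 = 4·1 + 0
The gcd is 1. Working backward:
1 = 13 − 3·4
1 = −3·56 + 13·13
1 = 13·181 − 42·56
1 = −42·1142 + 265·181
1 = 265·11601 − 2692·1142
So 1142·(-2692) ≡ 1 (mod 11601), and -2692 ≡ 8909 (mod 11601).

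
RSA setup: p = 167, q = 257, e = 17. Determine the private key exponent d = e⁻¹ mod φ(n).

φ(n) = (p−1)(q−1) = 166·256 = 42496.
Need d with 17·d ≡ 1 (mod 42496). Apply the extended Euclidean algorithm:
42496 = 2499*17 + 13
17 = 1*13 + 4
13 = 3*4 + 1
4 = 4*1 + 0
Back-substitute:
1 = 13 − 3·4
1 = −3·17 + 4·13
1 = 4·42496 − 9999·17
So 17·(-9999) ≡ 1 (mod 42496), hence d ≡ -9999 ≡ 32497 (mod 42496).

32497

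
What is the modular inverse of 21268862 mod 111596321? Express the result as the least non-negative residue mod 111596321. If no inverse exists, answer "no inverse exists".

8423486

gcd(111596321, 21268862) by repeated division:
111596321 = 5*21268862 + 5252011
21268862 = 4*5252011 + 260818
5252011 = 20*260818 + 35651
260818 = 7*35651 + 11261
35651 = 3*11261 + 1868
11261 = 6*1868 + 53
1868 = 35*53 + 13
53 = 4*13 + 1
13 = 13*1 + 0
The gcd is 1. Working backward:
1 = 53 − 4·13
1 = −4·1868 + 141·53
1 = 141·11261 − 850·1868
1 = −850·35651 + 2691·11261
1 = 2691·260818 − 19687·35651
1 = −19687·5252011 + 396431·260818
1 = 396431·21268862 − 1605411·5252011
1 = −1605411·111596321 + 8423486·21268862
So 21268862·8423486 ≡ 1 (mod 111596321).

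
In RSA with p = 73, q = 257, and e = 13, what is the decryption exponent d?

9925

φ(n) = (p−1)(q−1) = 72·256 = 18432.
Need d with 13·d ≡ 1 (mod 18432). Apply the extended Euclidean algorithm:
18432 = 1417×13 + 11
13 = 1×11 + 2
11 = 5×2 + 1
2 = 2×1 + 0
Back-substitute:
1 = 11 − 5·2
1 = −5·13 + 6·11
1 = 6·18432 − 8507·13
So 13·(-8507) ≡ 1 (mod 18432), hence d ≡ -8507 ≡ 9925 (mod 18432).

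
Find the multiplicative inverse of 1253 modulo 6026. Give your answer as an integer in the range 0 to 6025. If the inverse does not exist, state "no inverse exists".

Run Euclid on (6026, 1253):
6026 = 4·1253 + 1014
1253 = 1·1014 + 239
1014 = 4·239 + 58
239 = 4·58 + 7
58 = 8·7 + 2
7 = 3·2 + 1
2 = 2·1 + 0
The gcd is 1. Working backward:
1 = 7 − 3·2
1 = −3·58 + 25·7
1 = 25·239 − 103·58
1 = −103·1014 + 437·239
1 = 437·1253 − 540·1014
1 = −540·6026 + 2597·1253
So 1253·2597 ≡ 1 (mod 6026).

2597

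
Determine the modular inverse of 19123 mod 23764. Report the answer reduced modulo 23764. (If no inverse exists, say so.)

Compute gcd(19123, 23764):
23764 = 1×19123 + 4641
19123 = 4×4641 + 559
4641 = 8×559 + 169
559 = 3×169 + 52
169 = 3×52 + 13
52 = 4×13 + 0
The gcd is 13, not 1, hence no inverse exists.

no inverse exists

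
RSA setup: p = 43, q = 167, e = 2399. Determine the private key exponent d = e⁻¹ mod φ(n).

φ(n) = (p−1)(q−1) = 42·166 = 6972.
Need d with 2399·d ≡ 1 (mod 6972). Apply the extended Euclidean algorithm:
6972 = 2*2399 + 2174
2399 = 1*2174 + 225
2174 = 9*225 + 149
225 = 1*149 + 76
149 = 1*76 + 73
76 = 1*73 + 3
73 = 24*3 + 1
3 = 3*1 + 0
Back-substitute:
1 = 73 − 24·3
1 = −24·76 + 25·73
1 = 25·149 − 49·76
1 = −49·225 + 74·149
1 = 74·2174 − 715·225
1 = −715·2399 + 789·2174
1 = 789·6972 − 2293·2399
So 2399·(-2293) ≡ 1 (mod 6972), hence d ≡ -2293 ≡ 4679 (mod 6972).

4679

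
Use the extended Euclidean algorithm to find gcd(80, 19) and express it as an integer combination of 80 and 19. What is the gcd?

1

Repeated division:
80 = 4×19 + 4
19 = 4×4 + 3
4 = 1×3 + 1
3 = 3×1 + 0
gcd(80, 19) = 1.
Back-substituting:
1 = 4 − 3
1 = −19 + 5·4
1 = 5·80 − 21·19
So 1 = (5)·80 + (-21)·19.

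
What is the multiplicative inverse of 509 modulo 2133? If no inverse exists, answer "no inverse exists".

Run Euclid on (2133, 509):
2133 = 4×509 + 97
509 = 5×97 + 24
97 = 4×24 + 1
24 = 24×1 + 0
Since gcd(509, 2133) = 1, back-substitute to write 1 as a combination:
1 = 97 − 4·24
1 = −4·509 + 21·97
1 = 21·2133 − 88·509
Thus 509·(-88) ≡ 1 (mod 2133); reducing, -88 mod 2133 = 2045.

2045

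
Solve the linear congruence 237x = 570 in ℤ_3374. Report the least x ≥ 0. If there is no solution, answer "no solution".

First find gcd(237, 3374):
3374 = 14*237 + 56
237 = 4*56 + 13
56 = 4*13 + 4
13 = 3*4 + 1
4 = 4*1 + 0
gcd = 1, so a unique solution mod 3374 exists.
Back-substitute for the Bézout coefficients:
1 = 13 − 3·4
1 = −3·56 + 13·13
1 = 13·237 − 55·56
1 = −55·3374 + 783·237
So 237·(783) ≡ 1 (mod 3374), giving 237⁻¹ ≡ 783.
x ≡ 237⁻¹·570 ≡ 783·570 ≡ 942 (mod 3374).

942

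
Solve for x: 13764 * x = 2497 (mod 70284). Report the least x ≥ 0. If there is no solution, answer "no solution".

gcd(13764, 70284):
70284 = 5*13764 + 1464
13764 = 9*1464 + 588
1464 = 2*588 + 288
588 = 2*288 + 12
288 = 24*12 + 0
gcd = 12, but 12 ∤ 2497, so the congruence has no solution.

no solution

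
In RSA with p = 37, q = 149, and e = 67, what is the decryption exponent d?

3499

φ(n) = (p−1)(q−1) = 36·148 = 5328.
Need d with 67·d ≡ 1 (mod 5328). Apply the extended Euclidean algorithm:
5328 = 79*67 + 35
67 = 1*35 + 32
35 = 1*32 + 3
32 = 10*3 + 2
3 = 1*2 + 1
2 = 2*1 + 0
Back-substitute:
1 = 3 − 2
1 = −32 + 11·3
1 = 11·35 − 12·32
1 = −12·67 + 23·35
1 = 23·5328 − 1829·67
So 67·(-1829) ≡ 1 (mod 5328), hence d ≡ -1829 ≡ 3499 (mod 5328).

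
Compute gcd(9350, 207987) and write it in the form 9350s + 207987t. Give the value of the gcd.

Euclidean algorithm:
207987 = 22·9350 + 2287
9350 = 4·2287 + 202
2287 = 11·202 + 65
202 = 3·65 + 7
65 = 9·7 + 2
7 = 3·2 + 1
2 = 2·1 + 0
gcd(9350, 207987) = 1.
Express as a combination:
1 = 7 − 3·2
1 = −3·65 + 28·7
1 = 28·202 − 87·65
1 = −87·2287 + 985·202
1 = 985·9350 − 4027·2287
1 = −4027·207987 + 89579·9350
So 1 = (-4027)·207987 + (89579)·9350.

1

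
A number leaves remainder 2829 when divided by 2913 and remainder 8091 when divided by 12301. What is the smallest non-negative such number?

11337312

Write x = 2829 + 2913·k. Then 2913·k ≡ 8091 − 2829 ≡ 5262 (mod 12301).
Need 2913⁻¹ mod 12301. Extended Euclid on (12301, 2913):
12301 = 4·2913 + 649
2913 = 4·649 + 317
649 = 2·317 + 15
317 = 21·15 + 2
15 = 7·2 + 1
2 = 2·1 + 0
Back-substitute:
1 = 15 − 7·2
1 = −7·317 + 148·15
1 = 148·649 − 303·317
1 = −303·2913 + 1360·649
1 = 1360·12301 − 5743·2913
2913⁻¹ ≡ 6558 (mod 12301), so k ≡ 6558·5262 ≡ 3891 (mod 12301).
x = 2829 + 2913·3891 = 11337312.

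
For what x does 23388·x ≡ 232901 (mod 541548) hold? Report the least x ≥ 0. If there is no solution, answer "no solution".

no solution

gcd(23388, 541548):
541548 = 23*23388 + 3624
23388 = 6*3624 + 1644
3624 = 2*1644 + 336
1644 = 4*336 + 300
336 = 1*300 + 36
300 = 8*36 + 12
36 = 3*12 + 0
gcd = 12, but 12 ∤ 232901, so the congruence has no solution.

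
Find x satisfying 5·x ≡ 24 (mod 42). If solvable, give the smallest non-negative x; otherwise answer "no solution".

First find gcd(5, 42):
42 = 8·5 + 2
5 = 2·2 + 1
2 = 2·1 + 0
gcd = 1, so a unique solution mod 42 exists.
Back-substitute for the Bézout coefficients:
1 = 5 − 2·2
1 = −2·42 + 17·5
So 5·(17) ≡ 1 (mod 42), giving 5⁻¹ ≡ 17.
x ≡ 5⁻¹·24 ≡ 17·24 ≡ 30 (mod 42).

30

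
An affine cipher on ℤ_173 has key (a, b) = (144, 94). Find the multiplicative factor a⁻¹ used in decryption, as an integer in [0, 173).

167

Apply the Euclidean algorithm to 173 and 144:
173 = 1·144 + 29
144 = 4·29 + 28
29 = 1·28 + 1
28 = 28·1 + 0
gcd = 1, so the inverse exists. Back-substitute:
1 = 29 − 28
1 = −144 + 5·29
1 = 5·173 − 6·144
Thus 144·(-6) ≡ 1 (mod 173); reducing, -6 mod 173 = 167.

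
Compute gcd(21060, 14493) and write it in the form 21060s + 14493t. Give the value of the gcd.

Apply Euclid's algorithm to 21060 and 14493:
21060 = 1*14493 + 6567
14493 = 2*6567 + 1359
6567 = 4*1359 + 1131
1359 = 1*1131 + 228
1131 = 4*228 + 219
228 = 1*219 + 9
219 = 24*9 + 3
9 = 3*3 + 0
gcd(21060, 14493) = 3.
Back-substituting:
3 = 219 − 24·9
3 = −24·228 + 25·219
3 = 25·1131 − 124·228
3 = −124·1359 + 149·1131
3 = 149·6567 − 720·1359
3 = −720·14493 + 1589·6567
3 = 1589·21060 − 2309·14493
So 3 = (1589)·21060 + (-2309)·14493.

3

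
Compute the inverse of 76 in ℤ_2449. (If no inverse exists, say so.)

2159

Extended Euclidean algorithm:
2449 = 32*76 + 17
76 = 4*17 + 8
17 = 2*8 + 1
8 = 8*1 + 0
The gcd is 1. Working backward:
1 = 17 − 2·8
1 = −2·76 + 9·17
1 = 9·2449 − 290·76
Thus 76·(-290) ≡ 1 (mod 2449); reducing, -290 mod 2449 = 2159.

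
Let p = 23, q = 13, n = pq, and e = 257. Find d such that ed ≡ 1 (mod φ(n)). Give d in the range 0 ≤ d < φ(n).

113

φ(n) = (p−1)(q−1) = 22·12 = 264.
Need d with 257·d ≡ 1 (mod 264). Apply the extended Euclidean algorithm:
264 = 1*257 + 7
257 = 36*7 + 5
7 = 1*5 + 2
5 = 2*2 + 1
2 = 2*1 + 0
Back-substitute:
1 = 5 − 2·2
1 = −2·7 + 3·5
1 = 3·257 − 110·7
1 = −110·264 + 113·257
So 257·113 ≡ 1 (mod 264), hence d = 113.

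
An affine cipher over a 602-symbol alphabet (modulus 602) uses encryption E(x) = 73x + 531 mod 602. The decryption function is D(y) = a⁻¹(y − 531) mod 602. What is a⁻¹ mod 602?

gcd(602, 73) by repeated division:
602 = 8×73 + 18
73 = 4×18 + 1
18 = 18×1 + 0
The gcd is 1. Working backward:
1 = 73 − 4·18
1 = −4·602 + 33·73
So 73·33 ≡ 1 (mod 602).

33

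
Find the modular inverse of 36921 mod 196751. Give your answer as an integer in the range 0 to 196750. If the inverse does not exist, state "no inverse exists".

13850

Extended Euclidean algorithm:
196751 = 5×36921 + 12146
36921 = 3×12146 + 483
12146 = 25×483 + 71
483 = 6×71 + 57
71 = 1×57 + 14
57 = 4×14 + 1
14 = 14×1 + 0
The gcd is 1. Working backward:
1 = 57 − 4·14
1 = −4·71 + 5·57
1 = 5·483 − 34·71
1 = −34·12146 + 855·483
1 = 855·36921 − 2599·12146
1 = −2599·196751 + 13850·36921
So 36921·13850 ≡ 1 (mod 196751).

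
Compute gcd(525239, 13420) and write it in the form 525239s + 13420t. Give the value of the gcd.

Apply Euclid's algorithm to 525239 and 13420:
525239 = 39×13420 + 1859
13420 = 7×1859 + 407
1859 = 4×407 + 231
407 = 1×231 + 176
231 = 1×176 + 55
176 = 3×55 + 11
55 = 5×11 + 0
gcd(525239, 13420) = 11.
Back-substituting:
11 = 176 − 3·55
11 = −3·231 + 4·176
11 = 4·407 − 7·231
11 = −7·1859 + 32·407
11 = 32·13420 − 231·1859
11 = −231·525239 + 9041·13420
So 11 = (-231)·525239 + (9041)·13420.

11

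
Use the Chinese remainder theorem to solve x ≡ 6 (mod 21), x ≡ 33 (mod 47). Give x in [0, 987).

Write x = 6 + 21·k. Then 21·k ≡ 33 − 6 ≡ 27 (mod 47).
Need 21⁻¹ mod 47. Extended Euclid on (47, 21):
47 = 2×21 + 5
21 = 4×5 + 1
5 = 5×1 + 0
Back-substitute:
1 = 21 − 4·5
1 = −4·47 + 9·21
21⁻¹ ≡ 9 (mod 47), so k ≡ 9·27 ≡ 8 (mod 47).
x = 6 + 21·8 = 174.

174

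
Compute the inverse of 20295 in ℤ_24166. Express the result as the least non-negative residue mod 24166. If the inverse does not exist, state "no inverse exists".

gcd(24166, 20295) by repeated division:
24166 = 1×20295 + 3871
20295 = 5×3871 + 940
3871 = 4×940 + 111
940 = 8×111 + 52
111 = 2×52 + 7
52 = 7×7 + 3
7 = 2×3 + 1
3 = 3×1 + 0
Since gcd(20295, 24166) = 1, back-substitute to write 1 as a combination:
1 = 7 − 2·3
1 = −2·52 + 15·7
1 = 15·111 − 32·52
1 = −32·940 + 271·111
1 = 271·3871 − 1116·940
1 = −1116·20295 + 5851·3871
1 = 5851·24166 − 6967·20295
Thus 20295·(-6967) ≡ 1 (mod 24166); reducing, -6967 mod 24166 = 17199.

17199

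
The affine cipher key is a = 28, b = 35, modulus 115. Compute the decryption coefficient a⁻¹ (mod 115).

gcd(115, 28) by repeated division:
115 = 4·28 + 3
28 = 9·3 + 1
3 = 3·1 + 0
gcd = 1, so the inverse exists. Back-substitute:
1 = 28 − 9·3
1 = −9·115 + 37·28
So 28·37 ≡ 1 (mod 115).

37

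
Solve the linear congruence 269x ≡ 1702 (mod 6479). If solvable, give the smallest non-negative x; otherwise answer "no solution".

4703

First find gcd(269, 6479):
6479 = 24×269 + 23
269 = 11×23 + 16
23 = 1×16 + 7
16 = 2×7 + 2
7 = 3×2 + 1
2 = 2×1 + 0
gcd = 1, so a unique solution mod 6479 exists.
Back-substitute for the Bézout coefficients:
1 = 7 − 3·2
1 = −3·16 + 7·7
1 = 7·23 − 10·16
1 = −10·269 + 117·23
1 = 117·6479 − 2818·269
So 269·(-2818) ≡ 1 (mod 6479), giving 269⁻¹ ≡ 3661.
x ≡ 269⁻¹·1702 ≡ 3661·1702 ≡ 4703 (mod 6479).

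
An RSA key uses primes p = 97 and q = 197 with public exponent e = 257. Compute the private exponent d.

φ(n) = (p−1)(q−1) = 96·196 = 18816.
Need d with 257·d ≡ 1 (mod 18816). Apply the extended Euclidean algorithm:
18816 = 73·257 + 55
257 = 4·55 + 37
55 = 1·37 + 18
37 = 2·18 + 1
18 = 18·1 + 0
Back-substitute:
1 = 37 − 2·18
1 = −2·55 + 3·37
1 = 3·257 − 14·55
1 = −14·18816 + 1025·257
So 257·1025 ≡ 1 (mod 18816), hence d = 1025.

1025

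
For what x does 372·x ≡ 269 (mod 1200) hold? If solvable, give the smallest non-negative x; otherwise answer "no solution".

gcd(372, 1200):
1200 = 3*372 + 84
372 = 4*84 + 36
84 = 2*36 + 12
36 = 3*12 + 0
gcd = 12, but 12 ∤ 269, so the congruence has no solution.

no solution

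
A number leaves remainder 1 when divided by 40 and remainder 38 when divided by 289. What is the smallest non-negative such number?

Write x = 1 + 40·k. Then 40·k ≡ 38 − 1 ≡ 37 (mod 289).
Need 40⁻¹ mod 289. Extended Euclid on (289, 40):
289 = 7·40 + 9
40 = 4·9 + 4
9 = 2·4 + 1
4 = 4·1 + 0
Back-substitute:
1 = 9 − 2·4
1 = −2·40 + 9·9
1 = 9·289 − 65·40
40⁻¹ ≡ 224 (mod 289), so k ≡ 224·37 ≡ 196 (mod 289).
x = 1 + 40·196 = 7841.

7841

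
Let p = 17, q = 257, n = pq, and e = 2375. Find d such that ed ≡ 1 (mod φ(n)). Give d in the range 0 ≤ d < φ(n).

119

φ(n) = (p−1)(q−1) = 16·256 = 4096.
Need d with 2375·d ≡ 1 (mod 4096). Apply the extended Euclidean algorithm:
4096 = 1×2375 + 1721
2375 = 1×1721 + 654
1721 = 2×654 + 413
654 = 1×413 + 241
413 = 1×241 + 172
241 = 1×172 + 69
172 = 2×69 + 34
69 = 2×34 + 1
34 = 34×1 + 0
Back-substitute:
1 = 69 − 2·34
1 = −2·172 + 5·69
1 = 5·241 − 7·172
1 = −7·413 + 12·241
1 = 12·654 − 19·413
1 = −19·1721 + 50·654
1 = 50·2375 − 69·1721
1 = −69·4096 + 119·2375
So 2375·119 ≡ 1 (mod 4096), hence d = 119.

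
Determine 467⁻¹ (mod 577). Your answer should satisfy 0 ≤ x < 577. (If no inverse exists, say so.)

278

Extended Euclidean algorithm:
577 = 1·467 + 110
467 = 4·110 + 27
110 = 4·27 + 2
27 = 13·2 + 1
2 = 2·1 + 0
Since gcd(467, 577) = 1, back-substitute to write 1 as a combination:
1 = 27 − 13·2
1 = −13·110 + 53·27
1 = 53·467 − 225·110
1 = −225·577 + 278·467
So 467·278 ≡ 1 (mod 577).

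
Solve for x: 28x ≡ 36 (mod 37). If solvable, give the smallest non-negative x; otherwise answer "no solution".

First find gcd(28, 37):
37 = 1·28 + 9
28 = 3·9 + 1
9 = 9·1 + 0
gcd = 1, so a unique solution mod 37 exists.
Back-substitute for the Bézout coefficients:
1 = 28 − 3·9
1 = −3·37 + 4·28
So 28·(4) ≡ 1 (mod 37), giving 28⁻¹ ≡ 4.
x ≡ 28⁻¹·36 ≡ 4·36 ≡ 33 (mod 37).

33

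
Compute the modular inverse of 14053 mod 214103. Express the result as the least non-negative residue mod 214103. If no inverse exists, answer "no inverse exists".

44594

Extended Euclidean algorithm:
214103 = 15*14053 + 3308
14053 = 4*3308 + 821
3308 = 4*821 + 24
821 = 34*24 + 5
24 = 4*5 + 4
5 = 1*4 + 1
4 = 4*1 + 0
Since gcd(14053, 214103) = 1, back-substitute to write 1 as a combination:
1 = 5 − 4
1 = −24 + 5·5
1 = 5·821 − 171·24
1 = −171·3308 + 689·821
1 = 689·14053 − 2927·3308
1 = −2927·214103 + 44594·14053
So 14053·44594 ≡ 1 (mod 214103).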